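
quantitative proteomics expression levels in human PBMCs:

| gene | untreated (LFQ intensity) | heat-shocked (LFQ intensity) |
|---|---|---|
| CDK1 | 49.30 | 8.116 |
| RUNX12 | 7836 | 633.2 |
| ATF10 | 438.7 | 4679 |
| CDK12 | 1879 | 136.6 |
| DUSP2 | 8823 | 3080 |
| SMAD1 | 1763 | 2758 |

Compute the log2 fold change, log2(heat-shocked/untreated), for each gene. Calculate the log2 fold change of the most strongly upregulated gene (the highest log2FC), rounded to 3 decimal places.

log2(8.116/49.30) = -2.603  (CDK1)
log2(633.2/7836) = -3.629  (RUNX12)
log2(4679/438.7) = 3.415  (ATF10)
log2(136.6/1879) = -3.782  (CDK12)
log2(3080/8823) = -1.518  (DUSP2)
log2(2758/1763) = 0.646  (SMAD1)
ATF10 is most strongly upregulated.

3.415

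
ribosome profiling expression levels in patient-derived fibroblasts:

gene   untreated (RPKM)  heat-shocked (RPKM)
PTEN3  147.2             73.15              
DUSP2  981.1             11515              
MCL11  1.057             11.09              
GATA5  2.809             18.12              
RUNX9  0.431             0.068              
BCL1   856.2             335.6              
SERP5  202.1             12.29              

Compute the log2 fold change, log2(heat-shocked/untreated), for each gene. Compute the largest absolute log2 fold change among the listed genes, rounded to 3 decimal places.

4.040

log2(73.15/147.2) = -1.009  (PTEN3)
log2(11515/981.1) = 3.553  (DUSP2)
log2(11.09/1.057) = 3.391  (MCL11)
log2(18.12/2.809) = 2.689  (GATA5)
log2(0.068/0.431) = -2.664  (RUNX9)
log2(335.6/856.2) = -1.351  (BCL1)
log2(12.29/202.1) = -4.040  (SERP5)
The largest magnitude belongs to SERP5.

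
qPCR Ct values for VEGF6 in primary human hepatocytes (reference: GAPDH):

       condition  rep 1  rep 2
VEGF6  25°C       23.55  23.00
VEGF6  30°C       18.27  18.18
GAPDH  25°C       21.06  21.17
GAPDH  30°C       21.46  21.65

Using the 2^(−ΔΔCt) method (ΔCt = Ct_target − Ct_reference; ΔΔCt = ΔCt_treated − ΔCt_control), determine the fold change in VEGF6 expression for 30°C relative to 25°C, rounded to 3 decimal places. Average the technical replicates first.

44.942

Mean Ct: VEGF6 25°C 23.275; VEGF6 30°C 18.225; GAPDH 25°C 21.115; GAPDH 30°C 21.555
ΔCt(25°C) = 23.275 − 21.115 = 2.160
ΔCt(30°C) = 18.225 − 21.555 = -3.330
ΔΔCt = -3.330 − 2.160 = -5.490
Fold change = 2^(−(-5.490)) = 2^5.490 = 44.9422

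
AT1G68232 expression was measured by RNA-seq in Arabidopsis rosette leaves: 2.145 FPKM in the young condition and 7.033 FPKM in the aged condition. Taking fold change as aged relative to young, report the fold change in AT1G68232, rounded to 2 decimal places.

3.28

Fold change = 7.033 / 2.145 = 3.279
AT1G68232 is upregulated.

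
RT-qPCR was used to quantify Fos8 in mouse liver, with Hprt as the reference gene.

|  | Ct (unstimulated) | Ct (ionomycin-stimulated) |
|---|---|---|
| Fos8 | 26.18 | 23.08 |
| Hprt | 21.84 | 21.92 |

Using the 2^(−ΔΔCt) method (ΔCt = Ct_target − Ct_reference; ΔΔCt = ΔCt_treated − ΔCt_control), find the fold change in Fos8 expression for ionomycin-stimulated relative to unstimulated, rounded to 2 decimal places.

ΔCt(unstimulated) = 26.180 − 21.840 = 4.340
ΔCt(ionomycin-stimulated) = 23.080 − 21.920 = 1.160
ΔΔCt = 1.160 − 4.340 = -3.180
Fold change = 2^(−(-3.180)) = 2^3.180 = 9.063

9.06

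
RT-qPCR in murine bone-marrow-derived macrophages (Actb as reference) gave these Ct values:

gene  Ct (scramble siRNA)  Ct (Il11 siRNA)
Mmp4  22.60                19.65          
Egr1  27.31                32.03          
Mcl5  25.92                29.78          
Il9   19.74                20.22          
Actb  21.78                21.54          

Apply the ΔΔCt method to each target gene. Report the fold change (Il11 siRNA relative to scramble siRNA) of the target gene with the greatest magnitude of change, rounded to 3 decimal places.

Mmp4: ΔΔCt = (19.65−21.54) − (22.60−21.78) = -1.89 − 0.82 = -2.71; fold change = 2^2.71 = 6.543
Egr1: ΔΔCt = (32.03−21.54) − (27.31−21.78) = 10.49 − 5.53 = 4.96; fold change = 2^-4.96 = 0.032
Mcl5: ΔΔCt = (29.78−21.54) − (25.92−21.78) = 8.24 − 4.14 = 4.10; fold change = 2^-4.10 = 0.058
Il9: ΔΔCt = (20.22−21.54) − (19.74−21.78) = -1.32 − (-2.04) = 0.72; fold change = 2^-0.72 = 0.607
Egr1 has the largest |ΔΔCt| = 4.96.

0.032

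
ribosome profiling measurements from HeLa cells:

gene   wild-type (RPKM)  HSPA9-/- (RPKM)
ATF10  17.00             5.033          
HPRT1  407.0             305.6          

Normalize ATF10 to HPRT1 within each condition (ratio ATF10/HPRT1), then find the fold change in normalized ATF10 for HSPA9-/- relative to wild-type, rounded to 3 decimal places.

ATF10/HPRT1 (wild-type) = 17.00 / 407.0 = 0.041769
ATF10/HPRT1 (HSPA9-/-) = 5.033 / 305.6 = 0.016469
Fold change = 0.016469 / 0.041769 = 0.3943

0.394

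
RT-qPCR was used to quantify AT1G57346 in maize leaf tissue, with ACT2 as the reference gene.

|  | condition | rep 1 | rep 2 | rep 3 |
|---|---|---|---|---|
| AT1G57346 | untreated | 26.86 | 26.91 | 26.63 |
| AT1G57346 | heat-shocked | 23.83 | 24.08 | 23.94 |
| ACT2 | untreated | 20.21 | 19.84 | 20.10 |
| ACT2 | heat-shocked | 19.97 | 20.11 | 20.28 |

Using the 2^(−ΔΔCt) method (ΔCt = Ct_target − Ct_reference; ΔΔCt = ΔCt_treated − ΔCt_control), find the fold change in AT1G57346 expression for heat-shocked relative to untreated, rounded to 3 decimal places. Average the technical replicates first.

Mean Ct: AT1G57346 untreated 26.800; AT1G57346 heat-shocked 23.950; ACT2 untreated 20.050; ACT2 heat-shocked 20.120
ΔCt(untreated) = 26.800 − 20.050 = 6.750
ΔCt(heat-shocked) = 23.950 − 20.120 = 3.830
ΔΔCt = 3.830 − 6.750 = -2.920
Fold change = 2^(−(-2.920)) = 2^2.920 = 7.5685

7.568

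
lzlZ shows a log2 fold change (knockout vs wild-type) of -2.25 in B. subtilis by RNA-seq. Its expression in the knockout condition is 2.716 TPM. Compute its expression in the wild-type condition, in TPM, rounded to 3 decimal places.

Fold change = 2^(-2.25) = 0.2102
wild-type expression = 2.716 / 0.2102 = 12.920

12.920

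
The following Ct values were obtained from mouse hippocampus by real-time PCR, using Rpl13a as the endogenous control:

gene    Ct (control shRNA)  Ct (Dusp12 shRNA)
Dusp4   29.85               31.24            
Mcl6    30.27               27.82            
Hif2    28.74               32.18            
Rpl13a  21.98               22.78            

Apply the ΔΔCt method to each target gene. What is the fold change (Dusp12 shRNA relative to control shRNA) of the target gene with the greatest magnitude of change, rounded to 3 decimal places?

Dusp4: ΔΔCt = (31.24−22.78) − (29.85−21.98) = 8.46 − 7.87 = 0.59; fold change = 2^-0.59 = 0.664
Mcl6: ΔΔCt = (27.82−22.78) − (30.27−21.98) = 5.04 − 8.29 = -3.25; fold change = 2^3.25 = 9.514
Hif2: ΔΔCt = (32.18−22.78) − (28.74−21.98) = 9.40 − 6.76 = 2.64; fold change = 2^-2.64 = 0.160
Mcl6 has the largest |ΔΔCt| = 3.25.

9.514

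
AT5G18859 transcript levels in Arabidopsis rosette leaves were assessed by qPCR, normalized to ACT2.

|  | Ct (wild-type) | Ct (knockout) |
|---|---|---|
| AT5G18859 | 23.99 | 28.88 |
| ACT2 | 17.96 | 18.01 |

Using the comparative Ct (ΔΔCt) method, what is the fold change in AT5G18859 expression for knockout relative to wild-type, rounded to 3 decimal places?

ΔCt(wild-type) = 23.990 − 17.960 = 6.030
ΔCt(knockout) = 28.880 − 18.010 = 10.870
ΔΔCt = 10.870 − 6.030 = 4.840
Fold change = 2^(−4.840) = 0.0349

0.035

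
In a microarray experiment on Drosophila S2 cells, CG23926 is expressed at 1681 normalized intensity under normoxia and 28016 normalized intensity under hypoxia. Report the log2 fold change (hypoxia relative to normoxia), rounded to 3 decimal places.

4.059

Fold change = 28016 / 1681 = 16.6663
log2(16.6663) = 4.0589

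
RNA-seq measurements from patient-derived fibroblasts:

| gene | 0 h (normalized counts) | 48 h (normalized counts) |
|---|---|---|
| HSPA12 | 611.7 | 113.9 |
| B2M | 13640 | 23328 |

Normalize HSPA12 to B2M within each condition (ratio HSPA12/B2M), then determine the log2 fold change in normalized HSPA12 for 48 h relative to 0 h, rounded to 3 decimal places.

-3.199

HSPA12/B2M (0 h) = 611.7 / 13640 = 0.044846
HSPA12/B2M (48 h) = 113.9 / 23328 = 0.0048825
Fold change = 0.0048825 / 0.044846 = 0.1089
log2(0.1089) = -3.1993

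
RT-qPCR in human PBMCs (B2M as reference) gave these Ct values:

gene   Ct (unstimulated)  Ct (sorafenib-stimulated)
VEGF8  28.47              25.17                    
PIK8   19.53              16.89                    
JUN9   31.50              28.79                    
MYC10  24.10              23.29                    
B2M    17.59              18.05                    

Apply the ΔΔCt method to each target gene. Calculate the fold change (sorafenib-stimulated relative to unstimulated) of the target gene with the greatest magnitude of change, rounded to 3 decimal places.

13.548

VEGF8: ΔΔCt = (25.17−18.05) − (28.47−17.59) = 7.12 − 10.88 = -3.76; fold change = 2^3.76 = 13.548
PIK8: ΔΔCt = (16.89−18.05) − (19.53−17.59) = -1.16 − 1.94 = -3.10; fold change = 2^3.10 = 8.574
JUN9: ΔΔCt = (28.79−18.05) − (31.50−17.59) = 10.74 − 13.91 = -3.17; fold change = 2^3.17 = 9.000
MYC10: ΔΔCt = (23.29−18.05) − (24.10−17.59) = 5.24 − 6.51 = -1.27; fold change = 2^1.27 = 2.412
VEGF8 has the largest |ΔΔCt| = 3.76.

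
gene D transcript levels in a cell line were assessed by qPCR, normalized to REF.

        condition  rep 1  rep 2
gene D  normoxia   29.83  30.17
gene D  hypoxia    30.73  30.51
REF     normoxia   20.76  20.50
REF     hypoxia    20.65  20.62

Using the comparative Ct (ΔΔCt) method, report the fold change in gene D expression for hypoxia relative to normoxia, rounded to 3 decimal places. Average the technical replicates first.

0.653

Mean Ct: gene D normoxia 30.000; gene D hypoxia 30.620; REF normoxia 20.630; REF hypoxia 20.635
ΔCt(normoxia) = 30.000 − 20.630 = 9.370
ΔCt(hypoxia) = 30.620 − 20.635 = 9.985
ΔΔCt = 9.985 − 9.370 = 0.615
Fold change = 2^(−0.615) = 0.6529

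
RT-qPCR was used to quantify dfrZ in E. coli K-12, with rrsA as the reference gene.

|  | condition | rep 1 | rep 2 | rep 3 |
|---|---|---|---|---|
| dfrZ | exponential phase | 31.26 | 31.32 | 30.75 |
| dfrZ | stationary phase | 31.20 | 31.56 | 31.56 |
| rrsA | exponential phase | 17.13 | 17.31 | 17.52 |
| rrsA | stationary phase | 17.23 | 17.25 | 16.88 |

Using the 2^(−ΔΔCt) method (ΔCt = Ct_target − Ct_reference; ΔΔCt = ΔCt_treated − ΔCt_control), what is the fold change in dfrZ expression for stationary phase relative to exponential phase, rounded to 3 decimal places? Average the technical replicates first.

Mean Ct: dfrZ exponential phase 31.110; dfrZ stationary phase 31.440; rrsA exponential phase 17.320; rrsA stationary phase 17.120
ΔCt(exponential phase) = 31.110 − 17.320 = 13.790
ΔCt(stationary phase) = 31.440 − 17.120 = 14.320
ΔΔCt = 14.320 − 13.790 = 0.530
Fold change = 2^(−0.530) = 0.6926

0.693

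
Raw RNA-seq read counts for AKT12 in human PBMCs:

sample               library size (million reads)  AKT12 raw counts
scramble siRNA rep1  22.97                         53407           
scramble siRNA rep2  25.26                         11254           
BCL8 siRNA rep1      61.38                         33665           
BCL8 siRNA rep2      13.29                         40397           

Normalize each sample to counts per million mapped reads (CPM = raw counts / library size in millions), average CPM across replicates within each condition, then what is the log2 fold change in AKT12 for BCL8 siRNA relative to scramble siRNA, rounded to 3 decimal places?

0.373

CPM(scramble siRNA rep1) = 53407 / 22.97 = 2325.0762
CPM(scramble siRNA rep2) = 11254 / 25.26 = 445.5265
CPM(BCL8 siRNA rep1) = 33665 / 61.38 = 548.4686
CPM(BCL8 siRNA rep2) = 40397 / 13.29 = 3039.6539
mean CPM(scramble siRNA) = 1385.3014; mean CPM(BCL8 siRNA) = 1794.0612
Fold change = 1794.0612 / 1385.3014 = 1.29507
log2(1.29507) = 0.3730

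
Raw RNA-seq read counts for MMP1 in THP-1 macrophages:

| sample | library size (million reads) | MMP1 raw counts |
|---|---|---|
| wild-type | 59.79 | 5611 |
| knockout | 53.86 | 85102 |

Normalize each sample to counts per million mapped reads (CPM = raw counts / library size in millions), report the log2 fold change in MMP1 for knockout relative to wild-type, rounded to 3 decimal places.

CPM(wild-type) = 5611 / 59.79 = 93.8451
CPM(knockout) = 85102 / 53.86 = 1580.0594
Fold change = 1580.0594 / 93.8451 = 16.83688
log2(16.83688) = 4.0736

4.074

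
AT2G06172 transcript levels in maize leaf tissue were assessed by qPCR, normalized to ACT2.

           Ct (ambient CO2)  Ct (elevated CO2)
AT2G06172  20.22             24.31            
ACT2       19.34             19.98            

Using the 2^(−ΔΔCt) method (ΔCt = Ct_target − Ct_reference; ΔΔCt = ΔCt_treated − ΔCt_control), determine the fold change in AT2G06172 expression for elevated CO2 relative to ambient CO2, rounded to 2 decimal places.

0.09

ΔCt(ambient CO2) = 20.220 − 19.340 = 0.880
ΔCt(elevated CO2) = 24.310 − 19.980 = 4.330
ΔΔCt = 4.330 − 0.880 = 3.450
Fold change = 2^(−3.450) = 0.092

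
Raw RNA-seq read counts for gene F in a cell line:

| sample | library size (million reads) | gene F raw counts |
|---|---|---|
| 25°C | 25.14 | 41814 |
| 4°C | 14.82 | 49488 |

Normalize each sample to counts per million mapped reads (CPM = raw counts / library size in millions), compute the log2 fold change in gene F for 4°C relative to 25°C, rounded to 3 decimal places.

1.006

CPM(25°C) = 41814 / 25.14 = 1663.2458
CPM(4°C) = 49488 / 14.82 = 3339.2713
Fold change = 3339.2713 / 1663.2458 = 2.00768
log2(2.00768) = 1.0055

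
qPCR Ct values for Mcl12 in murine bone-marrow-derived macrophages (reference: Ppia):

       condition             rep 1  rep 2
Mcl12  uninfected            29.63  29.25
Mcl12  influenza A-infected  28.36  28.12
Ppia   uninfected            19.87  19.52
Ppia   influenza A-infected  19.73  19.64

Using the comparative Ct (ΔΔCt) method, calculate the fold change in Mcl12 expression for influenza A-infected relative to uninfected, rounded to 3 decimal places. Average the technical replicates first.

2.282

Mean Ct: Mcl12 uninfected 29.440; Mcl12 influenza A-infected 28.240; Ppia uninfected 19.695; Ppia influenza A-infected 19.685
ΔCt(uninfected) = 29.440 − 19.695 = 9.745
ΔCt(influenza A-infected) = 28.240 − 19.685 = 8.555
ΔΔCt = 8.555 − 9.745 = -1.190
Fold change = 2^(−(-1.190)) = 2^1.190 = 2.2815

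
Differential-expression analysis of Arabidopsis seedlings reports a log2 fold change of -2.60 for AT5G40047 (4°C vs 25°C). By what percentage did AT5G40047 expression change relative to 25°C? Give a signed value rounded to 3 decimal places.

-83.506%

Fold change = 2^(-2.60) = 0.1649
Percent change = (FC − 1) × 100% = (0.1649 − 1) × 100 = -83.506%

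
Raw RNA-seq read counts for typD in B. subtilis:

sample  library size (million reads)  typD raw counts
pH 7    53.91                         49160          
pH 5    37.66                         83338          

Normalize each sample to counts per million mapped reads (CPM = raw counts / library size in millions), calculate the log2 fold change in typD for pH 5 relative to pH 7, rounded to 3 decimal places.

1.279

CPM(pH 7) = 49160 / 53.91 = 911.8902
CPM(pH 5) = 83338 / 37.66 = 2212.9049
Fold change = 2212.9049 / 911.8902 = 2.42672
log2(2.42672) = 1.2790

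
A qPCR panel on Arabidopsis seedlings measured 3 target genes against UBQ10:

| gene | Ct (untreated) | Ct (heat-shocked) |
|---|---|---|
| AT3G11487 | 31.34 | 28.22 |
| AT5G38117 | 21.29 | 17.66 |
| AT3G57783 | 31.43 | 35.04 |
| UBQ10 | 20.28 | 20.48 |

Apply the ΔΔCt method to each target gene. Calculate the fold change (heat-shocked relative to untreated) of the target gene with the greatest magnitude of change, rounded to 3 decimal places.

AT3G11487: ΔΔCt = (28.22−20.48) − (31.34−20.28) = 7.74 − 11.06 = -3.32; fold change = 2^3.32 = 9.987
AT5G38117: ΔΔCt = (17.66−20.48) − (21.29−20.28) = -2.82 − 1.01 = -3.83; fold change = 2^3.83 = 14.221
AT3G57783: ΔΔCt = (35.04−20.48) − (31.43−20.28) = 14.56 − 11.15 = 3.41; fold change = 2^-3.41 = 0.094
AT5G38117 has the largest |ΔΔCt| = 3.83.

14.221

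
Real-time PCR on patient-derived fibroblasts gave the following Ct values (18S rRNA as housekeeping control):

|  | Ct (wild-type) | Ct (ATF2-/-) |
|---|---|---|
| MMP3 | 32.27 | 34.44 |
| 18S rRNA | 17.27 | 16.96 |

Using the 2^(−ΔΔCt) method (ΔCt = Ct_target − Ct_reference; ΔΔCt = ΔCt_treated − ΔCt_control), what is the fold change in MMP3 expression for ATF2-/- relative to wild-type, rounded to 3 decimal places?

0.179

ΔCt(wild-type) = 32.270 − 17.270 = 15.000
ΔCt(ATF2-/-) = 34.440 − 16.960 = 17.480
ΔΔCt = 17.480 − 15.000 = 2.480
Fold change = 2^(−2.480) = 0.1792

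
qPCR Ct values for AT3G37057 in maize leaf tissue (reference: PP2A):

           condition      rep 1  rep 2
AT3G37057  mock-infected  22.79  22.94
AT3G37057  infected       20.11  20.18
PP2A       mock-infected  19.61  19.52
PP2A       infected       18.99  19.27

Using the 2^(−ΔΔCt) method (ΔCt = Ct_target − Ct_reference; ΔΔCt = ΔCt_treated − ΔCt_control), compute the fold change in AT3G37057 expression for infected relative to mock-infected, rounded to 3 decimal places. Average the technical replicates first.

Mean Ct: AT3G37057 mock-infected 22.865; AT3G37057 infected 20.145; PP2A mock-infected 19.565; PP2A infected 19.130
ΔCt(mock-infected) = 22.865 − 19.565 = 3.300
ΔCt(infected) = 20.145 − 19.130 = 1.015
ΔΔCt = 1.015 − 3.300 = -2.285
Fold change = 2^(−(-2.285)) = 2^2.285 = 4.8736

4.874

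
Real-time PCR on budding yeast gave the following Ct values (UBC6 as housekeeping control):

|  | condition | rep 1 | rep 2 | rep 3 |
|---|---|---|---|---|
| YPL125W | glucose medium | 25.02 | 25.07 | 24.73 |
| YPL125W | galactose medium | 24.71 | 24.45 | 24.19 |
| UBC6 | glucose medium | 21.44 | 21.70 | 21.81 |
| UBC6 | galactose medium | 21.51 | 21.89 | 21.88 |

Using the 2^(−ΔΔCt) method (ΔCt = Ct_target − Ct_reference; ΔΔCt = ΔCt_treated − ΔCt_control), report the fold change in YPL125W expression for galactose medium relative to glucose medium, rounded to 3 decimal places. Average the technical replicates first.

Mean Ct: YPL125W glucose medium 24.940; YPL125W galactose medium 24.450; UBC6 glucose medium 21.650; UBC6 galactose medium 21.760
ΔCt(glucose medium) = 24.940 − 21.650 = 3.290
ΔCt(galactose medium) = 24.450 − 21.760 = 2.690
ΔΔCt = 2.690 − 3.290 = -0.600
Fold change = 2^(−(-0.600)) = 2^0.600 = 1.5157

1.516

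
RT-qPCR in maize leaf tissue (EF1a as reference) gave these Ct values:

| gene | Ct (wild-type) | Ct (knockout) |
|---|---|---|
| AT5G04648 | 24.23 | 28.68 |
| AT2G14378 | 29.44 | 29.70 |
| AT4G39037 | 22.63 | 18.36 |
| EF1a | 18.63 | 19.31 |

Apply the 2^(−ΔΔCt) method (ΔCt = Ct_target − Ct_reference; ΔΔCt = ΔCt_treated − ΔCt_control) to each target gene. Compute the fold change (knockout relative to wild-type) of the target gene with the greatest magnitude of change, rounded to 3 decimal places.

AT5G04648: ΔΔCt = (28.68−19.31) − (24.23−18.63) = 9.37 − 5.60 = 3.77; fold change = 2^-3.77 = 0.073
AT2G14378: ΔΔCt = (29.70−19.31) − (29.44−18.63) = 10.39 − 10.81 = -0.42; fold change = 2^0.42 = 1.338
AT4G39037: ΔΔCt = (18.36−19.31) − (22.63−18.63) = -0.95 − 4.00 = -4.95; fold change = 2^4.95 = 30.910
AT4G39037 has the largest |ΔΔCt| = 4.95.

30.910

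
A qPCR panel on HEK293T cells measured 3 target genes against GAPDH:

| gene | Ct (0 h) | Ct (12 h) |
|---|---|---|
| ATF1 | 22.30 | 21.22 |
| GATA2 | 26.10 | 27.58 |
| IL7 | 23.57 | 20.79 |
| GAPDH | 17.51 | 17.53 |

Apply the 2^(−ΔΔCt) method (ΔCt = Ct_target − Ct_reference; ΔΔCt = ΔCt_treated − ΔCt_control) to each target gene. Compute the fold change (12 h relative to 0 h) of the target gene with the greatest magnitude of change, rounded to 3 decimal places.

ATF1: ΔΔCt = (21.22−17.53) − (22.30−17.51) = 3.69 − 4.79 = -1.10; fold change = 2^1.10 = 2.144
GATA2: ΔΔCt = (27.58−17.53) − (26.10−17.51) = 10.05 − 8.59 = 1.46; fold change = 2^-1.46 = 0.363
IL7: ΔΔCt = (20.79−17.53) − (23.57−17.51) = 3.26 − 6.06 = -2.80; fold change = 2^2.80 = 6.964
IL7 has the largest |ΔΔCt| = 2.80.

6.964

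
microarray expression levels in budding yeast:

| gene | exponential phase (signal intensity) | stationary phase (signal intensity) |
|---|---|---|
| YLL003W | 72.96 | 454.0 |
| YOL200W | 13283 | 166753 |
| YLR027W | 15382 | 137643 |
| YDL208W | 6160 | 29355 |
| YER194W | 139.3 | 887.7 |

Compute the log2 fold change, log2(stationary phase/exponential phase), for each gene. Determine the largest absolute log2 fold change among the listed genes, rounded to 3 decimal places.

log2(454.0/72.96) = 2.638  (YLL003W)
log2(166753/13283) = 3.650  (YOL200W)
log2(137643/15382) = 3.162  (YLR027W)
log2(29355/6160) = 2.253  (YDL208W)
log2(887.7/139.3) = 2.672  (YER194W)
The largest magnitude belongs to YOL200W.

3.650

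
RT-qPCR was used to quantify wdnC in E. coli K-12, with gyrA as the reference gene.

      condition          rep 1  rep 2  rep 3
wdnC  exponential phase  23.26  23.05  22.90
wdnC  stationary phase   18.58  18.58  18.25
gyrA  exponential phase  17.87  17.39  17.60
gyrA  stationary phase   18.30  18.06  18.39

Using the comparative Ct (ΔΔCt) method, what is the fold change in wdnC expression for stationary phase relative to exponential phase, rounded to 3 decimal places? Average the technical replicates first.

Mean Ct: wdnC exponential phase 23.070; wdnC stationary phase 18.470; gyrA exponential phase 17.620; gyrA stationary phase 18.250
ΔCt(exponential phase) = 23.070 − 17.620 = 5.450
ΔCt(stationary phase) = 18.470 − 18.250 = 0.220
ΔΔCt = 0.220 − 5.450 = -5.230
Fold change = 2^(−(-5.230)) = 2^5.230 = 37.5307

37.531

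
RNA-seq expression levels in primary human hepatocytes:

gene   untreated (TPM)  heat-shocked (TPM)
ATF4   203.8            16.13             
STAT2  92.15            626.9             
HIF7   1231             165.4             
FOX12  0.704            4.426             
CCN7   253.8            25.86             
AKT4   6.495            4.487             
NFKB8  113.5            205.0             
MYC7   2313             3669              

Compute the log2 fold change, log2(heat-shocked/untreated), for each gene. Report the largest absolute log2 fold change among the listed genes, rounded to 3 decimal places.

3.659

log2(16.13/203.8) = -3.659  (ATF4)
log2(626.9/92.15) = 2.766  (STAT2)
log2(165.4/1231) = -2.896  (HIF7)
log2(4.426/0.704) = 2.652  (FOX12)
log2(25.86/253.8) = -3.295  (CCN7)
log2(4.487/6.495) = -0.534  (AKT4)
log2(205.0/113.5) = 0.853  (NFKB8)
log2(3669/2313) = 0.666  (MYC7)
The largest magnitude belongs to ATF4.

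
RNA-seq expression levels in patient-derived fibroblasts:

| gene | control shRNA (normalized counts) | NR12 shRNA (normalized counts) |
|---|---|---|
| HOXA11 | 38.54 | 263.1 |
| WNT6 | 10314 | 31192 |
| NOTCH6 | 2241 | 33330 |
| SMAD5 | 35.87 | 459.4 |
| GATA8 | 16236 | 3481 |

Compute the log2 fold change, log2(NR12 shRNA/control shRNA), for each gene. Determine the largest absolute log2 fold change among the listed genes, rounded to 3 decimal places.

log2(263.1/38.54) = 2.771  (HOXA11)
log2(31192/10314) = 1.597  (WNT6)
log2(33330/2241) = 3.895  (NOTCH6)
log2(459.4/35.87) = 3.679  (SMAD5)
log2(3481/16236) = -2.222  (GATA8)
The largest magnitude belongs to NOTCH6.

3.895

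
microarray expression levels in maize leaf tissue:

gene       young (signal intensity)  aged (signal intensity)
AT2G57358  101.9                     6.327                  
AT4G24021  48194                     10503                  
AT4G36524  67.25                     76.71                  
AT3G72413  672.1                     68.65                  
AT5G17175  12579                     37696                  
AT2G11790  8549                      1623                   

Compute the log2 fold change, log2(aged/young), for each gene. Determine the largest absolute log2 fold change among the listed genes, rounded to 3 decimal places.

4.009

log2(6.327/101.9) = -4.009  (AT2G57358)
log2(10503/48194) = -2.198  (AT4G24021)
log2(76.71/67.25) = 0.190  (AT4G36524)
log2(68.65/672.1) = -3.291  (AT3G72413)
log2(37696/12579) = 1.583  (AT5G17175)
log2(1623/8549) = -2.397  (AT2G11790)
The largest magnitude belongs to AT2G57358.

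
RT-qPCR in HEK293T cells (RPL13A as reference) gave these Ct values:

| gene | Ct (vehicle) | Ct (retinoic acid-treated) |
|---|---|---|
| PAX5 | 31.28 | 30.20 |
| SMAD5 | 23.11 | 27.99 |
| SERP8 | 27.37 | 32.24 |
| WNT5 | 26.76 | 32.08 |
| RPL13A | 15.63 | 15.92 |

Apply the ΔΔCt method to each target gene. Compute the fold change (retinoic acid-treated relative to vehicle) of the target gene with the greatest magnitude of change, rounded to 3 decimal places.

0.031

PAX5: ΔΔCt = (30.20−15.92) − (31.28−15.63) = 14.28 − 15.65 = -1.37; fold change = 2^1.37 = 2.585
SMAD5: ΔΔCt = (27.99−15.92) − (23.11−15.63) = 12.07 − 7.48 = 4.59; fold change = 2^-4.59 = 0.042
SERP8: ΔΔCt = (32.24−15.92) − (27.37−15.63) = 16.32 − 11.74 = 4.58; fold change = 2^-4.58 = 0.042
WNT5: ΔΔCt = (32.08−15.92) − (26.76−15.63) = 16.16 − 11.13 = 5.03; fold change = 2^-5.03 = 0.031
WNT5 has the largest |ΔΔCt| = 5.03.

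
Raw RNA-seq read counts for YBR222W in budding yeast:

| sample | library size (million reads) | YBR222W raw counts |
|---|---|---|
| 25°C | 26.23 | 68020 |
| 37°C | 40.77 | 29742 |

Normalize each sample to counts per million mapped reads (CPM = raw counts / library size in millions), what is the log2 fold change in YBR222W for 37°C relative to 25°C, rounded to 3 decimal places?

-1.830

CPM(25°C) = 68020 / 26.23 = 2593.2139
CPM(37°C) = 29742 / 40.77 = 729.5070
Fold change = 729.5070 / 2593.2139 = 0.28131
log2(0.28131) = -1.8297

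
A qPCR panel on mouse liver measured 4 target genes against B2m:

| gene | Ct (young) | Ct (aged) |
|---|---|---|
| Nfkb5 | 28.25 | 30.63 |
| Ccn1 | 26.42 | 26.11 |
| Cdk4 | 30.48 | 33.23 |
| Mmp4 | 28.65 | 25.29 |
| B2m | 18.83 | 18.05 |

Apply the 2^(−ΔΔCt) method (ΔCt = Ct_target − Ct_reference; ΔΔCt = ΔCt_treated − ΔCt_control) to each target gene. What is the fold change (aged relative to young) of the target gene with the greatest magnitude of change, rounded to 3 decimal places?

0.087

Nfkb5: ΔΔCt = (30.63−18.05) − (28.25−18.83) = 12.58 − 9.42 = 3.16; fold change = 2^-3.16 = 0.112
Ccn1: ΔΔCt = (26.11−18.05) − (26.42−18.83) = 8.06 − 7.59 = 0.47; fold change = 2^-0.47 = 0.722
Cdk4: ΔΔCt = (33.23−18.05) − (30.48−18.83) = 15.18 − 11.65 = 3.53; fold change = 2^-3.53 = 0.087
Mmp4: ΔΔCt = (25.29−18.05) − (28.65−18.83) = 7.24 − 9.82 = -2.58; fold change = 2^2.58 = 5.979
Cdk4 has the largest |ΔΔCt| = 3.53.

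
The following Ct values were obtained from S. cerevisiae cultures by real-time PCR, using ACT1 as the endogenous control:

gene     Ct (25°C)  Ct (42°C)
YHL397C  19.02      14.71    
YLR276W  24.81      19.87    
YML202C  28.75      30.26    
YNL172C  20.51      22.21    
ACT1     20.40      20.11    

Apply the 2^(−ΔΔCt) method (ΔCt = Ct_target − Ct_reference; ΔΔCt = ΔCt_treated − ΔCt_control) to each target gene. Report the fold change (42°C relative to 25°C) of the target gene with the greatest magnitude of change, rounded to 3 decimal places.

25.107

YHL397C: ΔΔCt = (14.71−20.11) − (19.02−20.40) = -5.40 − (-1.38) = -4.02; fold change = 2^4.02 = 16.223
YLR276W: ΔΔCt = (19.87−20.11) − (24.81−20.40) = -0.24 − 4.41 = -4.65; fold change = 2^4.65 = 25.107
YML202C: ΔΔCt = (30.26−20.11) − (28.75−20.40) = 10.15 − 8.35 = 1.80; fold change = 2^-1.80 = 0.287
YNL172C: ΔΔCt = (22.21−20.11) − (20.51−20.40) = 2.10 − 0.11 = 1.99; fold change = 2^-1.99 = 0.252
YLR276W has the largest |ΔΔCt| = 4.65.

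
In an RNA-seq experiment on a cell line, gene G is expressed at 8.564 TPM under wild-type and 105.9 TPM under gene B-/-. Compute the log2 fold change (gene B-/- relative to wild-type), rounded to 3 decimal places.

3.628

Fold change = 105.9 / 8.564 = 12.3657
log2(12.3657) = 3.6283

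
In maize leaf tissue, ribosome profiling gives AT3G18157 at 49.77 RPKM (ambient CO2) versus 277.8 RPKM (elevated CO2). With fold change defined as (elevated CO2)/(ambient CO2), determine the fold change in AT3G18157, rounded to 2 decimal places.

Fold change = 277.8 / 49.77 = 5.582
AT3G18157 is upregulated.

5.58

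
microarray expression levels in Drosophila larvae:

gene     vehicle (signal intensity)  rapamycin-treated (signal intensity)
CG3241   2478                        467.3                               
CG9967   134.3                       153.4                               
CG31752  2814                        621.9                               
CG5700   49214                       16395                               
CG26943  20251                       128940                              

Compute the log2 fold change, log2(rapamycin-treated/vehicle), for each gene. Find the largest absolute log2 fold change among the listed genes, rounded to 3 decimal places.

log2(467.3/2478) = -2.407  (CG3241)
log2(153.4/134.3) = 0.192  (CG9967)
log2(621.9/2814) = -2.178  (CG31752)
log2(16395/49214) = -1.586  (CG5700)
log2(128940/20251) = 2.671  (CG26943)
The largest magnitude belongs to CG26943.

2.671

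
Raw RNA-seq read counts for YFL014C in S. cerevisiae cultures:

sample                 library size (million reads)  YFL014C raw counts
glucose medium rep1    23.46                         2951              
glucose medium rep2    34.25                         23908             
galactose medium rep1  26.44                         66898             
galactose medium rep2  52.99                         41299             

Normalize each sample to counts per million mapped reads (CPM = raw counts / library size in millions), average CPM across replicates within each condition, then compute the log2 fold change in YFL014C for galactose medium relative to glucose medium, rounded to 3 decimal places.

2.006

CPM(glucose medium rep1) = 2951 / 23.46 = 125.7886
CPM(glucose medium rep2) = 23908 / 34.25 = 698.0438
CPM(galactose medium rep1) = 66898 / 26.44 = 2530.1815
CPM(galactose medium rep2) = 41299 / 52.99 = 779.3735
mean CPM(glucose medium) = 411.9162; mean CPM(galactose medium) = 1654.7775
Fold change = 1654.7775 / 411.9162 = 4.01727
log2(4.01727) = 2.0062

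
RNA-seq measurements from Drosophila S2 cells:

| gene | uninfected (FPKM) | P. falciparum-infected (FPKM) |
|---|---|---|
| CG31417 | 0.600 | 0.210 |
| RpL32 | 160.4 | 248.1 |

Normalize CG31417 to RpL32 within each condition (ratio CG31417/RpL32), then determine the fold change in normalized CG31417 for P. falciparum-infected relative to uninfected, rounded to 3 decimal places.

CG31417/RpL32 (uninfected) = 0.600 / 160.4 = 0.0037406
CG31417/RpL32 (P. falciparum-infected) = 0.210 / 248.1 = 0.00084643
Fold change = 0.00084643 / 0.0037406 = 0.2263

0.226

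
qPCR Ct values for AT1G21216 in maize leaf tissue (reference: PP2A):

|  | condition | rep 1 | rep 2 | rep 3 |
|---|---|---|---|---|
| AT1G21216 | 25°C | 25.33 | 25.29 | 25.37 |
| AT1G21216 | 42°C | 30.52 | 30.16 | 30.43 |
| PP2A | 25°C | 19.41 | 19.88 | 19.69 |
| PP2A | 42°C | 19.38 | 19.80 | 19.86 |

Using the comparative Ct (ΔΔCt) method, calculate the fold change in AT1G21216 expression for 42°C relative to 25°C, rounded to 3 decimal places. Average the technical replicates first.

0.031

Mean Ct: AT1G21216 25°C 25.330; AT1G21216 42°C 30.370; PP2A 25°C 19.660; PP2A 42°C 19.680
ΔCt(25°C) = 25.330 − 19.660 = 5.670
ΔCt(42°C) = 30.370 − 19.680 = 10.690
ΔΔCt = 10.690 − 5.670 = 5.020
Fold change = 2^(−5.020) = 0.0308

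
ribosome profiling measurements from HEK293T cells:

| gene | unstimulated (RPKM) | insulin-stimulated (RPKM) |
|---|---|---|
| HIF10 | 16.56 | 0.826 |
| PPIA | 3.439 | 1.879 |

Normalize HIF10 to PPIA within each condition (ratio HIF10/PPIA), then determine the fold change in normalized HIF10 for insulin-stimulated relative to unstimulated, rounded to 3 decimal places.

0.091

HIF10/PPIA (unstimulated) = 16.56 / 3.439 = 4.8154
HIF10/PPIA (insulin-stimulated) = 0.826 / 1.879 = 0.4396
Fold change = 0.4396 / 4.8154 = 0.0913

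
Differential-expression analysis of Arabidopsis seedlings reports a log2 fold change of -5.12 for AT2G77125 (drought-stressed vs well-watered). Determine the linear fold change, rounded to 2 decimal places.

0.03

Fold change = 2^(-5.12) = 0.029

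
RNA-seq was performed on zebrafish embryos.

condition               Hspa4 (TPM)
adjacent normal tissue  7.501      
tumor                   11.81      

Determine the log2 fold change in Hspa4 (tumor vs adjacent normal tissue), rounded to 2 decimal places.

0.65

Fold change = 11.81 / 7.501 = 1.5745
log2(1.5745) = 0.655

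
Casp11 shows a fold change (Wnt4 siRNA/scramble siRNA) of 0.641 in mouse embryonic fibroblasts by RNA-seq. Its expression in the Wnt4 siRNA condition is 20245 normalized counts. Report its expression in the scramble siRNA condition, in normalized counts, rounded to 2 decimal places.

31583.46

scramble siRNA expression = 20245 / 0.641 = 31583.46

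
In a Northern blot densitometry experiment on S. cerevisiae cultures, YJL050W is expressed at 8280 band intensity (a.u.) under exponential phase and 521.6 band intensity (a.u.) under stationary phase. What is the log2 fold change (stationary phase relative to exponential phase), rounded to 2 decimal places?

Fold change = 521.6 / 8280 = 0.0630
log2(0.0630) = -3.989

-3.99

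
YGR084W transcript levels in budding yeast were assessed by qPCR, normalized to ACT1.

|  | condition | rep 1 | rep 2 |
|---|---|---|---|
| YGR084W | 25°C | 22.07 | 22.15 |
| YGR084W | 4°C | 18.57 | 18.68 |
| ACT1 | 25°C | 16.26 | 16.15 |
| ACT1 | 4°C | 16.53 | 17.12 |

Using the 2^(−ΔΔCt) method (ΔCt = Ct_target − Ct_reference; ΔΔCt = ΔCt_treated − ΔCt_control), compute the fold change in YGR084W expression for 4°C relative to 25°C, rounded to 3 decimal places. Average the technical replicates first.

Mean Ct: YGR084W 25°C 22.110; YGR084W 4°C 18.625; ACT1 25°C 16.205; ACT1 4°C 16.825
ΔCt(25°C) = 22.110 − 16.205 = 5.905
ΔCt(4°C) = 18.625 − 16.825 = 1.800
ΔΔCt = 1.800 − 5.905 = -4.105
Fold change = 2^(−(-4.105)) = 2^4.105 = 17.2079

17.208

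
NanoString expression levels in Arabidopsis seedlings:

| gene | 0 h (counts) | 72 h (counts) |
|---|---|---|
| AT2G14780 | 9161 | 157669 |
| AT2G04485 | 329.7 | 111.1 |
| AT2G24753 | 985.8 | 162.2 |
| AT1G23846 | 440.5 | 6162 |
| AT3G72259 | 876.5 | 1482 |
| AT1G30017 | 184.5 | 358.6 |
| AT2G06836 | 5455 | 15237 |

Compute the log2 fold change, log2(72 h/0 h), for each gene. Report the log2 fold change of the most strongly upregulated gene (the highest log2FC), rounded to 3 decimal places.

4.105

log2(157669/9161) = 4.105  (AT2G14780)
log2(111.1/329.7) = -1.569  (AT2G04485)
log2(162.2/985.8) = -2.604  (AT2G24753)
log2(6162/440.5) = 3.806  (AT1G23846)
log2(1482/876.5) = 0.758  (AT3G72259)
log2(358.6/184.5) = 0.959  (AT1G30017)
log2(15237/5455) = 1.482  (AT2G06836)
AT2G14780 is most strongly upregulated.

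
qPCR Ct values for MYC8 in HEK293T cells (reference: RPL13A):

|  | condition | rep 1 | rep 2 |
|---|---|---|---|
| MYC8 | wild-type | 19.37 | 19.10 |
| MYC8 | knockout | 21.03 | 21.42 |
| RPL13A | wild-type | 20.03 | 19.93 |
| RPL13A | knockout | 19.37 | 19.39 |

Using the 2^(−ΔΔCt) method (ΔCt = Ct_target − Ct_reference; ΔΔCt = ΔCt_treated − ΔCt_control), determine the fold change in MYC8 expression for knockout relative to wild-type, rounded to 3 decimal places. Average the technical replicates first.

Mean Ct: MYC8 wild-type 19.235; MYC8 knockout 21.225; RPL13A wild-type 19.980; RPL13A knockout 19.380
ΔCt(wild-type) = 19.235 − 19.980 = -0.745
ΔCt(knockout) = 21.225 − 19.380 = 1.845
ΔΔCt = 1.845 − (-0.745) = 2.590
Fold change = 2^(−2.590) = 0.1661

0.166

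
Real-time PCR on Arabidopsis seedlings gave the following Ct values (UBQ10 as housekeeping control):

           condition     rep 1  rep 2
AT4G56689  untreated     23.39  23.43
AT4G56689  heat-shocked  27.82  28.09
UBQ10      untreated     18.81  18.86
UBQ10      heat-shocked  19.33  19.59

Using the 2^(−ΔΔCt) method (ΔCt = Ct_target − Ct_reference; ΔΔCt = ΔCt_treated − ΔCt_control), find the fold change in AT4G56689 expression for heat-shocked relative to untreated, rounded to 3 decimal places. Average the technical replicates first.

Mean Ct: AT4G56689 untreated 23.410; AT4G56689 heat-shocked 27.955; UBQ10 untreated 18.835; UBQ10 heat-shocked 19.460
ΔCt(untreated) = 23.410 − 18.835 = 4.575
ΔCt(heat-shocked) = 27.955 − 19.460 = 8.495
ΔΔCt = 8.495 − 4.575 = 3.920
Fold change = 2^(−3.920) = 0.0661

0.066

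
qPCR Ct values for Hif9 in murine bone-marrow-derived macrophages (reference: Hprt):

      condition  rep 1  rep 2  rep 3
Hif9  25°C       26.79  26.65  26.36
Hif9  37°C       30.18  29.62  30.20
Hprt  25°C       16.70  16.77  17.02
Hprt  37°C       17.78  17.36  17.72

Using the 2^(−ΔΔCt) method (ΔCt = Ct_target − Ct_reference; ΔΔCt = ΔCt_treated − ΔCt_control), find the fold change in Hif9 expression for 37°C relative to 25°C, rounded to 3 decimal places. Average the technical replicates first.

Mean Ct: Hif9 25°C 26.600; Hif9 37°C 30.000; Hprt 25°C 16.830; Hprt 37°C 17.620
ΔCt(25°C) = 26.600 − 16.830 = 9.770
ΔCt(37°C) = 30.000 − 17.620 = 12.380
ΔΔCt = 12.380 − 9.770 = 2.610
Fold change = 2^(−2.610) = 0.1638

0.164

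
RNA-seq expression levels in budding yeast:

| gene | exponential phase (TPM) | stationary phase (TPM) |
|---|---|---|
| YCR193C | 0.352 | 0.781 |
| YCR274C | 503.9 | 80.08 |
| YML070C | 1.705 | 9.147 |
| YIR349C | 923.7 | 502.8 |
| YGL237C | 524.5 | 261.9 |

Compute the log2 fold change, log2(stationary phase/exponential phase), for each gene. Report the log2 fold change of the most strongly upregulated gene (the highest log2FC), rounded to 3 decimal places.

2.424

log2(0.781/0.352) = 1.150  (YCR193C)
log2(80.08/503.9) = -2.654  (YCR274C)
log2(9.147/1.705) = 2.424  (YML070C)
log2(502.8/923.7) = -0.877  (YIR349C)
log2(261.9/524.5) = -1.002  (YGL237C)
YML070C is most strongly upregulated.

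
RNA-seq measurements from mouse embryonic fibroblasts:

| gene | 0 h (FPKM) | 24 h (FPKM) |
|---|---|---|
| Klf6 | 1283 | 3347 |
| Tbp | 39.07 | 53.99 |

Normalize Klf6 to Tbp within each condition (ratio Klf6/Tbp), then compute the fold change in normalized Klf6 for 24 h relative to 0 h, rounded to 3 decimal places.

Klf6/Tbp (0 h) = 1283 / 39.07 = 32.838
Klf6/Tbp (24 h) = 3347 / 53.99 = 61.993
Fold change = 61.993 / 32.838 = 1.8878

1.888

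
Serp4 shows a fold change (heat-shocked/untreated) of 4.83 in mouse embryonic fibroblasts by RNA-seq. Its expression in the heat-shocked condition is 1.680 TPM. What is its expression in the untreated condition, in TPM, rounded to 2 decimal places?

0.35

untreated expression = 1.680 / 4.83 = 0.35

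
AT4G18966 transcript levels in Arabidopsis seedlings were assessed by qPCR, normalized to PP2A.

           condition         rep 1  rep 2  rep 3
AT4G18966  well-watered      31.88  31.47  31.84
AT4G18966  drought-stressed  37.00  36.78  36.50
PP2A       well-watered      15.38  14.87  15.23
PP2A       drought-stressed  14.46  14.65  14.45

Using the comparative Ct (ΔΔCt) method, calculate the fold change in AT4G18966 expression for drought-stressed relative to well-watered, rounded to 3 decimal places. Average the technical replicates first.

0.020

Mean Ct: AT4G18966 well-watered 31.730; AT4G18966 drought-stressed 36.760; PP2A well-watered 15.160; PP2A drought-stressed 14.520
ΔCt(well-watered) = 31.730 − 15.160 = 16.570
ΔCt(drought-stressed) = 36.760 − 14.520 = 22.240
ΔΔCt = 22.240 − 16.570 = 5.670
Fold change = 2^(−5.670) = 0.0196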